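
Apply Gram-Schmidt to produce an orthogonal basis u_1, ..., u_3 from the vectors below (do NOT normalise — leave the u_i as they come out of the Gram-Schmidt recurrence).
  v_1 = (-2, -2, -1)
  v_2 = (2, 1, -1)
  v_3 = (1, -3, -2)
Orthogonal basis:
  u_1 = (-2, -2, -1)
  u_2 = (8/9, -1/9, -14/9)
  u_3 = (33/29, -44/29, 22/29)

Apply the Gram-Schmidt recurrence
  u_1 = v_1
  u_i = v_i − Σ_{j<i} ((v_i · u_j) / (u_j · u_j)) · u_j.

Step by step this gives:
  u_1 = (-2, -2, -1)
  u_2 = (8/9, -1/9, -14/9)
  u_3 = (33/29, -44/29, 22/29)

Orthogonality check:
  u_2 · u_1 = 0 (should be 0)
  u_3 · u_1 = 0 (should be 0)
  u_3 · u_2 = 0 (should be 0)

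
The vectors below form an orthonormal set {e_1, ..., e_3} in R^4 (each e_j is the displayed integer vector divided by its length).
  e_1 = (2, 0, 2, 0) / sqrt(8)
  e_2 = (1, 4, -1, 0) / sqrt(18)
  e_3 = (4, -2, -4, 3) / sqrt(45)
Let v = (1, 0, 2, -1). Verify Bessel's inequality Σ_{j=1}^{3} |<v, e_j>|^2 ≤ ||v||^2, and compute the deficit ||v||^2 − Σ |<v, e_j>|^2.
Σ |<v, e_j>|^2 = 254/45; ||v||^2 = 6; deficit = 16/45

Write each e_j = u_j / sqrt(<u_j, u_j>) where u_j is the displayed integer vector. Then <v, e_j> = <v, u_j> / sqrt(<u_j, u_j>), so |<v, e_j>|^2 = <v, u_j>^2 / <u_j, u_j>.
Coefficients: <v, e_1> = 6/sqrt(8), <v, e_2> = -1/sqrt(18), <v, e_3> = -7/sqrt(45).
Square and sum: Σ |<v, e_j>|^2 = 254/45.
Compute ||v||^2 = v·v = 6.
Deficit = 6 − 254/45 = 16/45 ≥ 0, confirming Bessel's inequality. (The deficit equals ||v − Σ <v,e_j> e_j||^2, the squared distance from v to span{e_j}.)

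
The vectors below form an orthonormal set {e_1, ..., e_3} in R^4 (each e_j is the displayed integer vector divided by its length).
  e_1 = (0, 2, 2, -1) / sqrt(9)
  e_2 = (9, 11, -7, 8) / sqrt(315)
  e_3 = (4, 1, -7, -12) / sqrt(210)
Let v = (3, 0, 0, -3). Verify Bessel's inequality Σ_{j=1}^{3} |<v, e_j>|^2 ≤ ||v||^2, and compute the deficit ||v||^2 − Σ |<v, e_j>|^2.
Σ |<v, e_j>|^2 = 12; ||v||^2 = 18; deficit = 6

Write each e_j = u_j / sqrt(<u_j, u_j>) where u_j is the displayed integer vector. Then <v, e_j> = <v, u_j> / sqrt(<u_j, u_j>), so |<v, e_j>|^2 = <v, u_j>^2 / <u_j, u_j>.
Coefficients: <v, e_1> = 3/sqrt(9), <v, e_2> = 3/sqrt(315), <v, e_3> = 48/sqrt(210).
Square and sum: Σ |<v, e_j>|^2 = 12.
Compute ||v||^2 = v·v = 18.
Deficit = 18 − 12 = 6 ≥ 0, confirming Bessel's inequality. (The deficit equals ||v − Σ <v,e_j> e_j||^2, the squared distance from v to span{e_j}.)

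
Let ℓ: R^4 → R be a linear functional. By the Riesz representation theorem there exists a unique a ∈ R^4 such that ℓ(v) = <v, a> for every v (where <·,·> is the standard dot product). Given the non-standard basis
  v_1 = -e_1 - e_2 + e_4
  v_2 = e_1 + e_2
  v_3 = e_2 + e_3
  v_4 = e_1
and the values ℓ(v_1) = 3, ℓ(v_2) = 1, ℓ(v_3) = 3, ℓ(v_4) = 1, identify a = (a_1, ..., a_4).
a = (1, 0, 3, 4)

Write a = (a_1, ..., a_4) in the standard basis. For each basis vector v_i, ℓ(v_i) = <v_i, a> is a linear equation in the a_j's. Collect the n equations into a matrix system V a = ℓ, where row i of V is v_i (expressed in the standard basis). Since V is invertible (lower-triangular with 1s on the diagonal, up to permutation), solve by back-substitution:
  V =
[[-1, -1, 0, 1],
 [1, 1, 0, 0],
 [0, 1, 1, 0],
 [1, 0, 0, 0]]
  V a = (3, 1, 3, 1)
Solving gives a = (1, 0, 3, 4).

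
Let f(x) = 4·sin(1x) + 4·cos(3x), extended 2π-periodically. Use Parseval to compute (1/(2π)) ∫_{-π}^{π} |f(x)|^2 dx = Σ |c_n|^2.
Σ |c_n|^2 = 16

Expand |f|^2 and use orthogonality of {sin(nx), cos(mx)} on [-π, π]:
  ∫_{-π}^{π} sin(nx)^2 dx = π, ∫ cos(mx)^2 dx = π, and cross terms integrate to 0.
So ∫_{-π}^{π} f(x)^2 dx = 4^2 · π + 4^2 · π = (16 + 16)π.
Divide by 2π: (16 + 16)/2 = 16.
By Parseval, this equals Σ |c_n|^2.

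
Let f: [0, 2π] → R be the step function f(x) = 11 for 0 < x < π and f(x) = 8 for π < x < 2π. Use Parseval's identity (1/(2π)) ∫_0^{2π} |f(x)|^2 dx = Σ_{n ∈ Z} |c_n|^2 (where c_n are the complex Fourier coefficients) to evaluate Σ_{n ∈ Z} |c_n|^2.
Σ |c_n|^2 = 185/2

Parseval equates the L^2 energy of f (normalised by 1/(2π)) with the ℓ^2 sum of its Fourier coefficients: (1/(2π)) ∫_0^{2π} |f|^2 = Σ |c_n|^2.
Compute the left side: (1/(2π)) [∫_0^π 11^2 dx + ∫_π^{2π} 8^2 dx] = (1/(2π)) · (121π + 64π) = (121 + 64)/2 = 185/2.
So Σ_{n ∈ Z} |c_n|^2 = 185/2.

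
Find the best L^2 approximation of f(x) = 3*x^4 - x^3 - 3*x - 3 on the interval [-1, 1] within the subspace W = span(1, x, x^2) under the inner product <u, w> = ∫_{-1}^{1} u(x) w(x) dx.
g(x) = 18*x^2/7 - 18*x/5 - 114/35

The best approximation g ∈ W is the orthogonal projection of f onto W. Writing g = a_0 + a_1 x + a_2 x^2, the coefficients solve the normal equations G · a = b where
  G_{ij} = <φ_i, φ_j> and b_i = <f, φ_i>, with φ_0 = 1, φ_1 = x, φ_2 = x^2.
G =
  [2, 0, 2/3]
  [0, 2/3, 0]
  [2/3, 0, 2/5],
b = (-24/5, -12/5, -8/7).
Solving gives a_0 = -114/35, a_1 = -18/5, a_2 = 18/7, so
  g(x) = 18*x^2/7 - 18*x/5 - 114/35.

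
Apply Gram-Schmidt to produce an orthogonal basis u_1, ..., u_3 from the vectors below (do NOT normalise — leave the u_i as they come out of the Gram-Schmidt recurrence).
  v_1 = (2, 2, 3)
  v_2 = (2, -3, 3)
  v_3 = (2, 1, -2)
Orthogonal basis:
  u_1 = (2, 2, 3)
  u_2 = (20/17, -65/17, 30/17)
  u_3 = (30/13, 0, -20/13)

Apply the Gram-Schmidt recurrence
  u_1 = v_1
  u_i = v_i − Σ_{j<i} ((v_i · u_j) / (u_j · u_j)) · u_j.

Step by step this gives:
  u_1 = (2, 2, 3)
  u_2 = (20/17, -65/17, 30/17)
  u_3 = (30/13, 0, -20/13)

Orthogonality check:
  u_2 · u_1 = 0 (should be 0)
  u_3 · u_1 = 0 (should be 0)
  u_3 · u_2 = 0 (should be 0)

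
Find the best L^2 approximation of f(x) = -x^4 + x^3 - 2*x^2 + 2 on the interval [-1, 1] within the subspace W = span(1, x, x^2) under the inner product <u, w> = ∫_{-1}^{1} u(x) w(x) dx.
g(x) = -20*x^2/7 + 3*x/5 + 73/35

The best approximation g ∈ W is the orthogonal projection of f onto W. Writing g = a_0 + a_1 x + a_2 x^2, the coefficients solve the normal equations G · a = b where
  G_{ij} = <φ_i, φ_j> and b_i = <f, φ_i>, with φ_0 = 1, φ_1 = x, φ_2 = x^2.
G =
  [2, 0, 2/3]
  [0, 2/3, 0]
  [2/3, 0, 2/5],
b = (34/15, 2/5, 26/105).
Solving gives a_0 = 73/35, a_1 = 3/5, a_2 = -20/7, so
  g(x) = -20*x^2/7 + 3*x/5 + 73/35.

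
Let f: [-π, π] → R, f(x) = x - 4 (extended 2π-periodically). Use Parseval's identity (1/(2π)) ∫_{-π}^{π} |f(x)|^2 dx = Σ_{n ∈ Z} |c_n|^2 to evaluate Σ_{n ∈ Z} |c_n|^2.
Σ |c_n|^2 = π^2/3 + 16

Expand and integrate term by term over [-π, π]:
  ∫ (x)^2 dx = 1·(2π^3/3); ∫ 2·1·(-4)·x dx = 0 (odd integrand); ∫ (-4)^2 dx = 16·2π.
So (1/(2π)) ∫_{-π}^{π} (x - 4)^2 dx = 1π^2/3 + 16 = π^2/3 + 16.
Parseval ⇒ Σ |c_n|^2 = π^2/3 + 16.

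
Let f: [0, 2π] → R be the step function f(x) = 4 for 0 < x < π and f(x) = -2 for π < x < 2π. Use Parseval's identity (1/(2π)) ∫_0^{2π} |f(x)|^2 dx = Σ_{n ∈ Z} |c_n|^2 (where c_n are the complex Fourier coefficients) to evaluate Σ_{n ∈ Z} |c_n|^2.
Σ |c_n|^2 = 10

Parseval equates the L^2 energy of f (normalised by 1/(2π)) with the ℓ^2 sum of its Fourier coefficients: (1/(2π)) ∫_0^{2π} |f|^2 = Σ |c_n|^2.
Compute the left side: (1/(2π)) [∫_0^π 4^2 dx + ∫_π^{2π} (-2)^2 dx] = (1/(2π)) · (16π + 4π) = (16 + 4)/2 = 10.
So Σ_{n ∈ Z} |c_n|^2 = 10.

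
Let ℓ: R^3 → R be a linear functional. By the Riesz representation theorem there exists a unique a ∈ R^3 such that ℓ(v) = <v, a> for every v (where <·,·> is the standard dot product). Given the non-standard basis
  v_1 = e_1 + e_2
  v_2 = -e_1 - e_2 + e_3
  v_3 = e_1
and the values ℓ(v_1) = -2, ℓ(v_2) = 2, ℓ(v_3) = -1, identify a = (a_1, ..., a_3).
a = (-1, -1, 0)

Write a = (a_1, ..., a_3) in the standard basis. For each basis vector v_i, ℓ(v_i) = <v_i, a> is a linear equation in the a_j's. Collect the n equations into a matrix system V a = ℓ, where row i of V is v_i (expressed in the standard basis). Since V is invertible (lower-triangular with 1s on the diagonal, up to permutation), solve by back-substitution:
  V =
[[1, 1, 0],
 [-1, -1, 1],
 [1, 0, 0]]
  V a = (-2, 2, -1)
Solving gives a = (-1, -1, 0).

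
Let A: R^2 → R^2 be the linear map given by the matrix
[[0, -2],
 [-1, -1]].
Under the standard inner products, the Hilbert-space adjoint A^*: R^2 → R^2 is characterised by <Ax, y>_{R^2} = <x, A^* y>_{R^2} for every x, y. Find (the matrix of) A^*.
A^* = A^T =
[[0, -1],
 [-2, -1]]

For real matrices with standard dot products, the defining identity <Ax, y> = <x, A^* y> gives (Ax)^T y = x^T (A^*) y, i.e. x^T A^T y = x^T (A^*) y. Since this holds for all x, y, we must have A^* = A^T. Therefore
A^* =
[[0, -1],
 [-2, -1]].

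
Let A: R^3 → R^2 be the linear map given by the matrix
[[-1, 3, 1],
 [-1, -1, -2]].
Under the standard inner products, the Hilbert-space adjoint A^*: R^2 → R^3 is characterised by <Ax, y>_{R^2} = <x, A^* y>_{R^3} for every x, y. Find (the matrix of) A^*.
A^* = A^T =
[[-1, -1],
 [3, -1],
 [1, -2]]

For real matrices with standard dot products, the defining identity <Ax, y> = <x, A^* y> gives (Ax)^T y = x^T (A^*) y, i.e. x^T A^T y = x^T (A^*) y. Since this holds for all x, y, we must have A^* = A^T. Therefore
A^* =
[[-1, -1],
 [3, -1],
 [1, -2]].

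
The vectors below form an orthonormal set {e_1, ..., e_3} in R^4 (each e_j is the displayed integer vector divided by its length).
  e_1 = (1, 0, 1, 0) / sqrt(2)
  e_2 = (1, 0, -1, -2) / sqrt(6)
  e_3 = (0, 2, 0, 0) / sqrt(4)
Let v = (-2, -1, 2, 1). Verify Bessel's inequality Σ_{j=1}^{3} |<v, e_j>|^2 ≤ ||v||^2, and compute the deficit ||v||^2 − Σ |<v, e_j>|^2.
Σ |<v, e_j>|^2 = 7; ||v||^2 = 10; deficit = 3

Write each e_j = u_j / sqrt(<u_j, u_j>) where u_j is the displayed integer vector. Then <v, e_j> = <v, u_j> / sqrt(<u_j, u_j>), so |<v, e_j>|^2 = <v, u_j>^2 / <u_j, u_j>.
Coefficients: <v, e_1> = 0/sqrt(2), <v, e_2> = -6/sqrt(6), <v, e_3> = -2/sqrt(4).
Square and sum: Σ |<v, e_j>|^2 = 7.
Compute ||v||^2 = v·v = 10.
Deficit = 10 − 7 = 3 ≥ 0, confirming Bessel's inequality. (The deficit equals ||v − Σ <v,e_j> e_j||^2, the squared distance from v to span{e_j}.)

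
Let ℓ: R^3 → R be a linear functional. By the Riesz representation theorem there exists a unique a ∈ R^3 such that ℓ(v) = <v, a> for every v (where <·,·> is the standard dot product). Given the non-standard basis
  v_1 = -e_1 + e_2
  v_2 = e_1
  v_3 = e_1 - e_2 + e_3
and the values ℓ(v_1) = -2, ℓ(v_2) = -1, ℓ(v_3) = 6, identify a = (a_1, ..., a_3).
a = (-1, -3, 4)

Write a = (a_1, ..., a_3) in the standard basis. For each basis vector v_i, ℓ(v_i) = <v_i, a> is a linear equation in the a_j's. Collect the n equations into a matrix system V a = ℓ, where row i of V is v_i (expressed in the standard basis). Since V is invertible (lower-triangular with 1s on the diagonal, up to permutation), solve by back-substitution:
  V =
[[-1, 1, 0],
 [1, 0, 0],
 [1, -1, 1]]
  V a = (-2, -1, 6)
Solving gives a = (-1, -3, 4).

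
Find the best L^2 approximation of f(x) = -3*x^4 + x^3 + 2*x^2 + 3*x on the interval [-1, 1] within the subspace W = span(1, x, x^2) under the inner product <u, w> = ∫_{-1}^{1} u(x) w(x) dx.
g(x) = -4*x^2/7 + 18*x/5 + 9/35

The best approximation g ∈ W is the orthogonal projection of f onto W. Writing g = a_0 + a_1 x + a_2 x^2, the coefficients solve the normal equations G · a = b where
  G_{ij} = <φ_i, φ_j> and b_i = <f, φ_i>, with φ_0 = 1, φ_1 = x, φ_2 = x^2.
G =
  [2, 0, 2/3]
  [0, 2/3, 0]
  [2/3, 0, 2/5],
b = (2/15, 12/5, -2/35).
Solving gives a_0 = 9/35, a_1 = 18/5, a_2 = -4/7, so
  g(x) = -4*x^2/7 + 18*x/5 + 9/35.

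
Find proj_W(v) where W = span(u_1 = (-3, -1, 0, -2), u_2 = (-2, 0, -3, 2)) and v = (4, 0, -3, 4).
proj_W(v) = (371/117, 179/117, -83/39, 524/117)

Set up U = [u_1 | ... | u_2] ∈ R^(4×2). The projector onto W = col(U) is P = U (U^T U)^(-1) U^T.
Compute U^T U =
  [14, 2]
  [2, 17],
and U^T v = (-20, 9).
Solve U^T U · c = U^T v for the coefficients: c = (-179/117, 83/117). The projection is proj_W(v) = U c.
Check: (v - proj_W(v)) · u_1 = 0  (should be 0).
Check: (v - proj_W(v)) · u_2 = 0  (should be 0).
Result: proj_W(v) = (371/117, 179/117, -83/39, 524/117).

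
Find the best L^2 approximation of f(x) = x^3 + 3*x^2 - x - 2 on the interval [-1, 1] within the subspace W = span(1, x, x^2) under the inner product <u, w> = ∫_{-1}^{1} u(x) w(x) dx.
g(x) = 3*x^2 - 2*x/5 - 2

The best approximation g ∈ W is the orthogonal projection of f onto W. Writing g = a_0 + a_1 x + a_2 x^2, the coefficients solve the normal equations G · a = b where
  G_{ij} = <φ_i, φ_j> and b_i = <f, φ_i>, with φ_0 = 1, φ_1 = x, φ_2 = x^2.
G =
  [2, 0, 2/3]
  [0, 2/3, 0]
  [2/3, 0, 2/5],
b = (-2, -4/15, -2/15).
Solving gives a_0 = -2, a_1 = -2/5, a_2 = 3, so
  g(x) = 3*x^2 - 2*x/5 - 2.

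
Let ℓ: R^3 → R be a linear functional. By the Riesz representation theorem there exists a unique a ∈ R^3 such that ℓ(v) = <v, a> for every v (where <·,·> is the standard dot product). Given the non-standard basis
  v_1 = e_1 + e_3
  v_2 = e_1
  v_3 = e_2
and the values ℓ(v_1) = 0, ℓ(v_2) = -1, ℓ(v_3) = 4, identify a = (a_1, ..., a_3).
a = (-1, 4, 1)

Write a = (a_1, ..., a_3) in the standard basis. For each basis vector v_i, ℓ(v_i) = <v_i, a> is a linear equation in the a_j's. Collect the n equations into a matrix system V a = ℓ, where row i of V is v_i (expressed in the standard basis). Since V is invertible (lower-triangular with 1s on the diagonal, up to permutation), solve by back-substitution:
  V =
[[1, 0, 1],
 [1, 0, 0],
 [0, 1, 0]]
  V a = (0, -1, 4)
Solving gives a = (-1, 4, 1).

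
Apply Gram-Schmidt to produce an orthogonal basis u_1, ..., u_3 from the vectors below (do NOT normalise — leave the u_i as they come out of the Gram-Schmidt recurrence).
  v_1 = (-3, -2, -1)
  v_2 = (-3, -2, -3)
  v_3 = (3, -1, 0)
Orthogonal basis:
  u_1 = (-3, -2, -1)
  u_2 = (3/7, 2/7, -13/7)
  u_3 = (18/13, -27/13, 0)

Apply the Gram-Schmidt recurrence
  u_1 = v_1
  u_i = v_i − Σ_{j<i} ((v_i · u_j) / (u_j · u_j)) · u_j.

Step by step this gives:
  u_1 = (-3, -2, -1)
  u_2 = (3/7, 2/7, -13/7)
  u_3 = (18/13, -27/13, 0)

Orthogonality check:
  u_2 · u_1 = 0 (should be 0)
  u_3 · u_1 = 0 (should be 0)
  u_3 · u_2 = 0 (should be 0)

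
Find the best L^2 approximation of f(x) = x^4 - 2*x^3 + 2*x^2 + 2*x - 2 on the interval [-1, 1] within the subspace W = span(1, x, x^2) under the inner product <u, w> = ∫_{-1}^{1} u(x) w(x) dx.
g(x) = 20*x^2/7 + 4*x/5 - 73/35

The best approximation g ∈ W is the orthogonal projection of f onto W. Writing g = a_0 + a_1 x + a_2 x^2, the coefficients solve the normal equations G · a = b where
  G_{ij} = <φ_i, φ_j> and b_i = <f, φ_i>, with φ_0 = 1, φ_1 = x, φ_2 = x^2.
G =
  [2, 0, 2/3]
  [0, 2/3, 0]
  [2/3, 0, 2/5],
b = (-34/15, 8/15, -26/105).
Solving gives a_0 = -73/35, a_1 = 4/5, a_2 = 20/7, so
  g(x) = 20*x^2/7 + 4*x/5 - 73/35.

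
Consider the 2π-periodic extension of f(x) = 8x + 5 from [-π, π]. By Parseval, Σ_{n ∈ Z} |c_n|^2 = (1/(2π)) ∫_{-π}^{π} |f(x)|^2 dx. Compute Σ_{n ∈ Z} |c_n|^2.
Σ |c_n|^2 = 64π^2/3 + 25

Expand and integrate term by term over [-π, π]:
  ∫ (8x)^2 dx = 64·(2π^3/3); ∫ 2·8·(5)·x dx = 0 (odd integrand); ∫ 5^2 dx = 25·2π.
So (1/(2π)) ∫_{-π}^{π} (8x + 5)^2 dx = 64π^2/3 + 25 = 64π^2/3 + 25.
Parseval ⇒ Σ |c_n|^2 = 64π^2/3 + 25.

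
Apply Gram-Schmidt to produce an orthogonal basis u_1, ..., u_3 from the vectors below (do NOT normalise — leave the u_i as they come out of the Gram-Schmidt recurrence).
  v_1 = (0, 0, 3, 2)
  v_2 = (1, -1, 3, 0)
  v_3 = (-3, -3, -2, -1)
Orthogonal basis:
  u_1 = (0, 0, 3, 2)
  u_2 = (1, -1, 12/13, -18/13)
  u_3 = (-90/31, -96/31, -2/31, 3/31)

Apply the Gram-Schmidt recurrence
  u_1 = v_1
  u_i = v_i − Σ_{j<i} ((v_i · u_j) / (u_j · u_j)) · u_j.

Step by step this gives:
  u_1 = (0, 0, 3, 2)
  u_2 = (1, -1, 12/13, -18/13)
  u_3 = (-90/31, -96/31, -2/31, 3/31)

Orthogonality check:
  u_2 · u_1 = 0 (should be 0)
  u_3 · u_1 = 0 (should be 0)
  u_3 · u_2 = 0 (should be 0)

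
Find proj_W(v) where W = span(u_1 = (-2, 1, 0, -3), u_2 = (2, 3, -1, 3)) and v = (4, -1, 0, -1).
proj_W(v) = (86/111, -107/111, 16/111, 43/37)

Set up U = [u_1 | ... | u_2] ∈ R^(4×2). The projector onto W = col(U) is P = U (U^T U)^(-1) U^T.
Compute U^T U =
  [14, -10]
  [-10, 23],
and U^T v = (-6, 2).
Solve U^T U · c = U^T v for the coefficients: c = (-59/111, -16/111). The projection is proj_W(v) = U c.
Check: (v - proj_W(v)) · u_1 = 0  (should be 0).
Check: (v - proj_W(v)) · u_2 = 0  (should be 0).
Result: proj_W(v) = (86/111, -107/111, 16/111, 43/37).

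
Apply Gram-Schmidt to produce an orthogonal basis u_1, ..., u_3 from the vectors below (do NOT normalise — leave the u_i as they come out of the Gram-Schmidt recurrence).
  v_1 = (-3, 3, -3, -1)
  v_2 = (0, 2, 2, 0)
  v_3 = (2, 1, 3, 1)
Orthogonal basis:
  u_1 = (-3, 3, -3, -1)
  u_2 = (0, 2, 2, 0)
  u_3 = (17/28, 11/28, -11/28, 15/28)

Apply the Gram-Schmidt recurrence
  u_1 = v_1
  u_i = v_i − Σ_{j<i} ((v_i · u_j) / (u_j · u_j)) · u_j.

Step by step this gives:
  u_1 = (-3, 3, -3, -1)
  u_2 = (0, 2, 2, 0)
  u_3 = (17/28, 11/28, -11/28, 15/28)

Orthogonality check:
  u_2 · u_1 = 0 (should be 0)
  u_3 · u_1 = 0 (should be 0)
  u_3 · u_2 = 0 (should be 0)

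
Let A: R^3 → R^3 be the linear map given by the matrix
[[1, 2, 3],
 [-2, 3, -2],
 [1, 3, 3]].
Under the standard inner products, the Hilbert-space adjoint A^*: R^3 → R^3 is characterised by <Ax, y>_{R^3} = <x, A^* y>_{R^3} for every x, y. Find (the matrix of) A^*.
A^* = A^T =
[[1, -2, 1],
 [2, 3, 3],
 [3, -2, 3]]

For real matrices with standard dot products, the defining identity <Ax, y> = <x, A^* y> gives (Ax)^T y = x^T (A^*) y, i.e. x^T A^T y = x^T (A^*) y. Since this holds for all x, y, we must have A^* = A^T. Therefore
A^* =
[[1, -2, 1],
 [2, 3, 3],
 [3, -2, 3]].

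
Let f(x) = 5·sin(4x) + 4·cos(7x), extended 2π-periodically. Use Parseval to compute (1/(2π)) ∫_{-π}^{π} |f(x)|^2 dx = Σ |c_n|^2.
Σ |c_n|^2 = 41/2

Expand |f|^2 and use orthogonality of {sin(nx), cos(mx)} on [-π, π]:
  ∫_{-π}^{π} sin(nx)^2 dx = π, ∫ cos(mx)^2 dx = π, and cross terms integrate to 0.
So ∫_{-π}^{π} f(x)^2 dx = 5^2 · π + 4^2 · π = (25 + 16)π.
Divide by 2π: (25 + 16)/2 = 41/2.
By Parseval, this equals Σ |c_n|^2.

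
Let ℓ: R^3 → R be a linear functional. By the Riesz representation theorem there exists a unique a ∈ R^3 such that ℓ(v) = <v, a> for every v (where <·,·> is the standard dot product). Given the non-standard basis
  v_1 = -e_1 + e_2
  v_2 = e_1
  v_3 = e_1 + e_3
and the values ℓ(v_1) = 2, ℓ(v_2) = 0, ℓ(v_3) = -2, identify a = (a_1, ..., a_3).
a = (0, 2, -2)

Write a = (a_1, ..., a_3) in the standard basis. For each basis vector v_i, ℓ(v_i) = <v_i, a> is a linear equation in the a_j's. Collect the n equations into a matrix system V a = ℓ, where row i of V is v_i (expressed in the standard basis). Since V is invertible (lower-triangular with 1s on the diagonal, up to permutation), solve by back-substitution:
  V =
[[-1, 1, 0],
 [1, 0, 0],
 [1, 0, 1]]
  V a = (2, 0, -2)
Solving gives a = (0, 2, -2).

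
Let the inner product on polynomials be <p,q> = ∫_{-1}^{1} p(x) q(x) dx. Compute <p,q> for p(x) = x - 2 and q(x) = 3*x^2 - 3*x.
<p,q> = -6

Expand the product: p(x)·q(x) = 3*x^3 - 9*x^2 + 6*x.
∫_{-1}^{1} of each monomial x^k gives [2/(k+1) if k even, 0 if k odd]. Integrating term-by-term (or equivalently evaluating the antiderivative F(x) = 3*x^4/4 - 3*x^3 + 3*x^2 at the endpoints):
  F(1) − F(−1) = 3/4 − (27/4) = -6.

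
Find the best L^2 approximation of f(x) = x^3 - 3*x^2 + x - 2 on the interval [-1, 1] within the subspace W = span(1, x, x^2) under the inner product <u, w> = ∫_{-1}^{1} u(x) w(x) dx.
g(x) = -3*x^2 + 8*x/5 - 2

The best approximation g ∈ W is the orthogonal projection of f onto W. Writing g = a_0 + a_1 x + a_2 x^2, the coefficients solve the normal equations G · a = b where
  G_{ij} = <φ_i, φ_j> and b_i = <f, φ_i>, with φ_0 = 1, φ_1 = x, φ_2 = x^2.
G =
  [2, 0, 2/3]
  [0, 2/3, 0]
  [2/3, 0, 2/5],
b = (-6, 16/15, -38/15).
Solving gives a_0 = -2, a_1 = 8/5, a_2 = -3, so
  g(x) = -3*x^2 + 8*x/5 - 2.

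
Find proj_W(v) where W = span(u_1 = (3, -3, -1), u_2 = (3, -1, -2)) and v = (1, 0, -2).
proj_W(v) = (3/2, 3/10, -7/5)

Set up U = [u_1 | ... | u_2] ∈ R^(3×2). The projector onto W = col(U) is P = U (U^T U)^(-1) U^T.
Compute U^T U =
  [19, 14]
  [14, 14],
and U^T v = (5, 7).
Solve U^T U · c = U^T v for the coefficients: c = (-2/5, 9/10). The projection is proj_W(v) = U c.
Check: (v - proj_W(v)) · u_1 = 0  (should be 0).
Check: (v - proj_W(v)) · u_2 = 0  (should be 0).
Result: proj_W(v) = (3/2, 3/10, -7/5).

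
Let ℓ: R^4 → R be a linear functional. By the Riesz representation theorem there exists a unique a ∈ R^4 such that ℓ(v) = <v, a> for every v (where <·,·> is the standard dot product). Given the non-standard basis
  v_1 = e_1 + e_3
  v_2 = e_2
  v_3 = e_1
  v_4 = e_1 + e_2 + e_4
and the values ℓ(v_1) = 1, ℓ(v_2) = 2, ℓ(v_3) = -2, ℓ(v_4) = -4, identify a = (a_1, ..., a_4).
a = (-2, 2, 3, -4)

Write a = (a_1, ..., a_4) in the standard basis. For each basis vector v_i, ℓ(v_i) = <v_i, a> is a linear equation in the a_j's. Collect the n equations into a matrix system V a = ℓ, where row i of V is v_i (expressed in the standard basis). Since V is invertible (lower-triangular with 1s on the diagonal, up to permutation), solve by back-substitution:
  V =
[[1, 0, 1, 0],
 [0, 1, 0, 0],
 [1, 0, 0, 0],
 [1, 1, 0, 1]]
  V a = (1, 2, -2, -4)
Solving gives a = (-2, 2, 3, -4).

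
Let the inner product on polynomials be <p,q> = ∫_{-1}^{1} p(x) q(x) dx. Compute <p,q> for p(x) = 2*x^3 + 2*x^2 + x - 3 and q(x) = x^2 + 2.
<p,q> = -158/15

Expand the product: p(x)·q(x) = 2*x^5 + 2*x^4 + 5*x^3 + x^2 + 2*x - 6.
∫_{-1}^{1} of each monomial x^k gives [2/(k+1) if k even, 0 if k odd]. Integrating term-by-term (or equivalently evaluating the antiderivative F(x) = x^6/3 + 2*x^5/5 + 5*x^4/4 + x^3/3 + x^2 - 6*x at the endpoints):
  F(1) − F(−1) = -161/60 − (157/20) = -158/15.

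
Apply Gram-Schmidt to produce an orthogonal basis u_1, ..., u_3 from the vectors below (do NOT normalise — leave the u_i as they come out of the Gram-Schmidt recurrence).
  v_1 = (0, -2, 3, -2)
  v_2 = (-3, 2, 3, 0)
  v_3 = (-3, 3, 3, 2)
Orthogonal basis:
  u_1 = (0, -2, 3, -2)
  u_2 = (-3, 44/17, 36/17, 10/17)
  u_3 = (192/349, -63/349, 234/349, 414/349)

Apply the Gram-Schmidt recurrence
  u_1 = v_1
  u_i = v_i − Σ_{j<i} ((v_i · u_j) / (u_j · u_j)) · u_j.

Step by step this gives:
  u_1 = (0, -2, 3, -2)
  u_2 = (-3, 44/17, 36/17, 10/17)
  u_3 = (192/349, -63/349, 234/349, 414/349)

Orthogonality check:
  u_2 · u_1 = 0 (should be 0)
  u_3 · u_1 = 0 (should be 0)
  u_3 · u_2 = 0 (should be 0)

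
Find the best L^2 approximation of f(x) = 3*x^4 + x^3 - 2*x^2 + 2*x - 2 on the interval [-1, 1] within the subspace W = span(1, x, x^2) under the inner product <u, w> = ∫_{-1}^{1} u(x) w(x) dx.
g(x) = 4*x^2/7 + 13*x/5 - 79/35

The best approximation g ∈ W is the orthogonal projection of f onto W. Writing g = a_0 + a_1 x + a_2 x^2, the coefficients solve the normal equations G · a = b where
  G_{ij} = <φ_i, φ_j> and b_i = <f, φ_i>, with φ_0 = 1, φ_1 = x, φ_2 = x^2.
G =
  [2, 0, 2/3]
  [0, 2/3, 0]
  [2/3, 0, 2/5],
b = (-62/15, 26/15, -134/105).
Solving gives a_0 = -79/35, a_1 = 13/5, a_2 = 4/7, so
  g(x) = 4*x^2/7 + 13*x/5 - 79/35.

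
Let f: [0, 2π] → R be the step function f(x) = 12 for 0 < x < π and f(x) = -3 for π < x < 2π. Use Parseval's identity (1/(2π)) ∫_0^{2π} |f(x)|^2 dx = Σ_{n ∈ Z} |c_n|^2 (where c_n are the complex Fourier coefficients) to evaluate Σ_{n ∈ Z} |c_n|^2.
Σ |c_n|^2 = 153/2

Parseval equates the L^2 energy of f (normalised by 1/(2π)) with the ℓ^2 sum of its Fourier coefficients: (1/(2π)) ∫_0^{2π} |f|^2 = Σ |c_n|^2.
Compute the left side: (1/(2π)) [∫_0^π 12^2 dx + ∫_π^{2π} (-3)^2 dx] = (1/(2π)) · (144π + 9π) = (144 + 9)/2 = 153/2.
So Σ_{n ∈ Z} |c_n|^2 = 153/2.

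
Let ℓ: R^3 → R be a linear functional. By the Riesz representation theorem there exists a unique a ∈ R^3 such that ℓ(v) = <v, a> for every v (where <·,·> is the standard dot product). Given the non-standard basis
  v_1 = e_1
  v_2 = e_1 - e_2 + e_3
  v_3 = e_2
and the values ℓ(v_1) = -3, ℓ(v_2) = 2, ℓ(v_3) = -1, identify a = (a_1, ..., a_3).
a = (-3, -1, 4)

Write a = (a_1, ..., a_3) in the standard basis. For each basis vector v_i, ℓ(v_i) = <v_i, a> is a linear equation in the a_j's. Collect the n equations into a matrix system V a = ℓ, where row i of V is v_i (expressed in the standard basis). Since V is invertible (lower-triangular with 1s on the diagonal, up to permutation), solve by back-substitution:
  V =
[[1, 0, 0],
 [1, -1, 1],
 [0, 1, 0]]
  V a = (-3, 2, -1)
Solving gives a = (-3, -1, 4).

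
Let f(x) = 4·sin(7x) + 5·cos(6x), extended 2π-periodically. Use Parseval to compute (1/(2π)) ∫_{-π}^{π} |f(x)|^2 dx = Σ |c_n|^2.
Σ |c_n|^2 = 41/2

Expand |f|^2 and use orthogonality of {sin(nx), cos(mx)} on [-π, π]:
  ∫_{-π}^{π} sin(nx)^2 dx = π, ∫ cos(mx)^2 dx = π, and cross terms integrate to 0.
So ∫_{-π}^{π} f(x)^2 dx = 4^2 · π + 5^2 · π = (16 + 25)π.
Divide by 2π: (16 + 25)/2 = 41/2.
By Parseval, this equals Σ |c_n|^2.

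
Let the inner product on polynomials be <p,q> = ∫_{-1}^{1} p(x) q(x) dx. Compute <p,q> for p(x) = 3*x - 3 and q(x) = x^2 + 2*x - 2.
<p,q> = 14

Expand the product: p(x)·q(x) = 3*x^3 + 3*x^2 - 12*x + 6.
∫_{-1}^{1} of each monomial x^k gives [2/(k+1) if k even, 0 if k odd]. Integrating term-by-term (or equivalently evaluating the antiderivative F(x) = 3*x^4/4 + x^3 - 6*x^2 + 6*x at the endpoints):
  F(1) − F(−1) = 7/4 − (-49/4) = 14.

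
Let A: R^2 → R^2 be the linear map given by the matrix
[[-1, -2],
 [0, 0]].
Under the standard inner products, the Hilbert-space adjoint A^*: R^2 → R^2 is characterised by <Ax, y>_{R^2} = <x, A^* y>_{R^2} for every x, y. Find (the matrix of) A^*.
A^* = A^T =
[[-1, 0],
 [-2, 0]]

For real matrices with standard dot products, the defining identity <Ax, y> = <x, A^* y> gives (Ax)^T y = x^T (A^*) y, i.e. x^T A^T y = x^T (A^*) y. Since this holds for all x, y, we must have A^* = A^T. Therefore
A^* =
[[-1, 0],
 [-2, 0]].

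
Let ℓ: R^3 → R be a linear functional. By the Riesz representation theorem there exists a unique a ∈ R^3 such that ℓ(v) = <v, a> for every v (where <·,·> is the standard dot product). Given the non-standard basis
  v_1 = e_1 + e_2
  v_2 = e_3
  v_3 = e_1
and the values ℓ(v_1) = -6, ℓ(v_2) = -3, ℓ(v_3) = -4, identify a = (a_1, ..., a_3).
a = (-4, -2, -3)

Write a = (a_1, ..., a_3) in the standard basis. For each basis vector v_i, ℓ(v_i) = <v_i, a> is a linear equation in the a_j's. Collect the n equations into a matrix system V a = ℓ, where row i of V is v_i (expressed in the standard basis). Since V is invertible (lower-triangular with 1s on the diagonal, up to permutation), solve by back-substitution:
  V =
[[1, 1, 0],
 [0, 0, 1],
 [1, 0, 0]]
  V a = (-6, -3, -4)
Solving gives a = (-4, -2, -3).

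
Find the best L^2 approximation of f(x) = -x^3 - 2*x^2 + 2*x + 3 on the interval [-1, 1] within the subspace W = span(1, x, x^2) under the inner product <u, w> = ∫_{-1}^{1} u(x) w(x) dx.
g(x) = -2*x^2 + 7*x/5 + 3

The best approximation g ∈ W is the orthogonal projection of f onto W. Writing g = a_0 + a_1 x + a_2 x^2, the coefficients solve the normal equations G · a = b where
  G_{ij} = <φ_i, φ_j> and b_i = <f, φ_i>, with φ_0 = 1, φ_1 = x, φ_2 = x^2.
G =
  [2, 0, 2/3]
  [0, 2/3, 0]
  [2/3, 0, 2/5],
b = (14/3, 14/15, 6/5).
Solving gives a_0 = 3, a_1 = 7/5, a_2 = -2, so
  g(x) = -2*x^2 + 7*x/5 + 3.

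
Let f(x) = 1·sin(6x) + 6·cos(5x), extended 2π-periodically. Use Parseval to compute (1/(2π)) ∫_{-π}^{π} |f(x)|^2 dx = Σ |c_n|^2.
Σ |c_n|^2 = 37/2

Expand |f|^2 and use orthogonality of {sin(nx), cos(mx)} on [-π, π]:
  ∫_{-π}^{π} sin(nx)^2 dx = π, ∫ cos(mx)^2 dx = π, and cross terms integrate to 0.
So ∫_{-π}^{π} f(x)^2 dx = 1^2 · π + 6^2 · π = (1 + 36)π.
Divide by 2π: (1 + 36)/2 = 37/2.
By Parseval, this equals Σ |c_n|^2.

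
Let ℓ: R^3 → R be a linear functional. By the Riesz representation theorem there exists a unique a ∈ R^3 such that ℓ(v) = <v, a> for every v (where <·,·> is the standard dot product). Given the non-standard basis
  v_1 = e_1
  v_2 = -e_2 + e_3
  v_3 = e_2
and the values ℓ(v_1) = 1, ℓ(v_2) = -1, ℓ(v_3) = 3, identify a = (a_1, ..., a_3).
a = (1, 3, 2)

Write a = (a_1, ..., a_3) in the standard basis. For each basis vector v_i, ℓ(v_i) = <v_i, a> is a linear equation in the a_j's. Collect the n equations into a matrix system V a = ℓ, where row i of V is v_i (expressed in the standard basis). Since V is invertible (lower-triangular with 1s on the diagonal, up to permutation), solve by back-substitution:
  V =
[[1, 0, 0],
 [0, -1, 1],
 [0, 1, 0]]
  V a = (1, -1, 3)
Solving gives a = (1, 3, 2).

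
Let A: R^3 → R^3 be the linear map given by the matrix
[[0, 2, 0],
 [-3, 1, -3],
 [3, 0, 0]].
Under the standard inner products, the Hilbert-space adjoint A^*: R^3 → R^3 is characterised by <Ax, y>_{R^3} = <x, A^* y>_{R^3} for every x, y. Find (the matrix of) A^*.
A^* = A^T =
[[0, -3, 3],
 [2, 1, 0],
 [0, -3, 0]]

For real matrices with standard dot products, the defining identity <Ax, y> = <x, A^* y> gives (Ax)^T y = x^T (A^*) y, i.e. x^T A^T y = x^T (A^*) y. Since this holds for all x, y, we must have A^* = A^T. Therefore
A^* =
[[0, -3, 3],
 [2, 1, 0],
 [0, -3, 0]].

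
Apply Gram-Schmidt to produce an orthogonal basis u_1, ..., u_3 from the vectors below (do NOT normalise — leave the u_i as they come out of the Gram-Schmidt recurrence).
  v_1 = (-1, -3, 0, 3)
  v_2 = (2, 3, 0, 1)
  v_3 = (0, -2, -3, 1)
Orthogonal basis:
  u_1 = (-1, -3, 0, 3)
  u_2 = (30/19, 33/19, 0, 43/19)
  u_3 = (66/101, -77/202, -3, -33/202)

Apply the Gram-Schmidt recurrence
  u_1 = v_1
  u_i = v_i − Σ_{j<i} ((v_i · u_j) / (u_j · u_j)) · u_j.

Step by step this gives:
  u_1 = (-1, -3, 0, 3)
  u_2 = (30/19, 33/19, 0, 43/19)
  u_3 = (66/101, -77/202, -3, -33/202)

Orthogonality check:
  u_2 · u_1 = 0 (should be 0)
  u_3 · u_1 = 0 (should be 0)
  u_3 · u_2 = 0 (should be 0)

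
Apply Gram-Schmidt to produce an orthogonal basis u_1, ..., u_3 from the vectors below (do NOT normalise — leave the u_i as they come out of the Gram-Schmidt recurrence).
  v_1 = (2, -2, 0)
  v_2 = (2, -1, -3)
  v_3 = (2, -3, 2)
Orthogonal basis:
  u_1 = (2, -2, 0)
  u_2 = (1/2, 1/2, -3)
  u_3 = (-3/19, -3/19, -1/19)

Apply the Gram-Schmidt recurrence
  u_1 = v_1
  u_i = v_i − Σ_{j<i} ((v_i · u_j) / (u_j · u_j)) · u_j.

Step by step this gives:
  u_1 = (2, -2, 0)
  u_2 = (1/2, 1/2, -3)
  u_3 = (-3/19, -3/19, -1/19)

Orthogonality check:
  u_2 · u_1 = 0 (should be 0)
  u_3 · u_1 = 0 (should be 0)
  u_3 · u_2 = 0 (should be 0)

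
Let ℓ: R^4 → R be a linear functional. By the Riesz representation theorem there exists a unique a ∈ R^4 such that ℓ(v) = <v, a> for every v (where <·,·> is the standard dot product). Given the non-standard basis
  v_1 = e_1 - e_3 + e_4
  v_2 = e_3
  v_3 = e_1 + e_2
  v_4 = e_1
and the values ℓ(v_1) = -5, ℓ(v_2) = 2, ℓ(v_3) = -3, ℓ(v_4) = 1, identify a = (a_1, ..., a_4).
a = (1, -4, 2, -4)

Write a = (a_1, ..., a_4) in the standard basis. For each basis vector v_i, ℓ(v_i) = <v_i, a> is a linear equation in the a_j's. Collect the n equations into a matrix system V a = ℓ, where row i of V is v_i (expressed in the standard basis). Since V is invertible (lower-triangular with 1s on the diagonal, up to permutation), solve by back-substitution:
  V =
[[1, 0, -1, 1],
 [0, 0, 1, 0],
 [1, 1, 0, 0],
 [1, 0, 0, 0]]
  V a = (-5, 2, -3, 1)
Solving gives a = (1, -4, 2, -4).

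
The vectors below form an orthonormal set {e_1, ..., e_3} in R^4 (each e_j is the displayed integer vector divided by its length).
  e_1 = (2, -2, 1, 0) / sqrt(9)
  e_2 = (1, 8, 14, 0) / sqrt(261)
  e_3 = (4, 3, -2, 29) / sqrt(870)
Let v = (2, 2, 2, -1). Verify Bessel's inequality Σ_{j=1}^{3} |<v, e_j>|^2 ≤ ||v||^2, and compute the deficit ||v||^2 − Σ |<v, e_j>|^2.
Σ |<v, e_j>|^2 = 269/30; ||v||^2 = 13; deficit = 121/30

Write each e_j = u_j / sqrt(<u_j, u_j>) where u_j is the displayed integer vector. Then <v, e_j> = <v, u_j> / sqrt(<u_j, u_j>), so |<v, e_j>|^2 = <v, u_j>^2 / <u_j, u_j>.
Coefficients: <v, e_1> = 2/sqrt(9), <v, e_2> = 46/sqrt(261), <v, e_3> = -19/sqrt(870).
Square and sum: Σ |<v, e_j>|^2 = 269/30.
Compute ||v||^2 = v·v = 13.
Deficit = 13 − 269/30 = 121/30 ≥ 0, confirming Bessel's inequality. (The deficit equals ||v − Σ <v,e_j> e_j||^2, the squared distance from v to span{e_j}.)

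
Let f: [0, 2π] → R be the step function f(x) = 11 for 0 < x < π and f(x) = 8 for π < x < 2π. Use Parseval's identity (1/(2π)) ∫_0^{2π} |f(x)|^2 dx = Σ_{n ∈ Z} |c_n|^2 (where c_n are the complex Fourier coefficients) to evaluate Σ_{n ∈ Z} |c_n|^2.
Σ |c_n|^2 = 185/2

Parseval equates the L^2 energy of f (normalised by 1/(2π)) with the ℓ^2 sum of its Fourier coefficients: (1/(2π)) ∫_0^{2π} |f|^2 = Σ |c_n|^2.
Compute the left side: (1/(2π)) [∫_0^π 11^2 dx + ∫_π^{2π} 8^2 dx] = (1/(2π)) · (121π + 64π) = (121 + 64)/2 = 185/2.
So Σ_{n ∈ Z} |c_n|^2 = 185/2.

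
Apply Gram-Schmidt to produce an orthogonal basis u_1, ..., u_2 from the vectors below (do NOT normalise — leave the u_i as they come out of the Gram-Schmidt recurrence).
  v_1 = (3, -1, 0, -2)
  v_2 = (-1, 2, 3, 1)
Orthogonal basis:
  u_1 = (3, -1, 0, -2)
  u_2 = (1/2, 3/2, 3, 0)

Apply the Gram-Schmidt recurrence
  u_1 = v_1
  u_i = v_i − Σ_{j<i} ((v_i · u_j) / (u_j · u_j)) · u_j.

Step by step this gives:
  u_1 = (3, -1, 0, -2)
  u_2 = (1/2, 3/2, 3, 0)

Orthogonality check:
  u_2 · u_1 = 0 (should be 0)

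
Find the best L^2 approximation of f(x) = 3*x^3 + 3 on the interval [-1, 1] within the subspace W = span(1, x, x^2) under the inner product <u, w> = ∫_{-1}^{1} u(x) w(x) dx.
g(x) = 9*x/5 + 3

The best approximation g ∈ W is the orthogonal projection of f onto W. Writing g = a_0 + a_1 x + a_2 x^2, the coefficients solve the normal equations G · a = b where
  G_{ij} = <φ_i, φ_j> and b_i = <f, φ_i>, with φ_0 = 1, φ_1 = x, φ_2 = x^2.
G =
  [2, 0, 2/3]
  [0, 2/3, 0]
  [2/3, 0, 2/5],
b = (6, 6/5, 2).
Solving gives a_0 = 3, a_1 = 9/5, a_2 = 0, so
  g(x) = 9*x/5 + 3.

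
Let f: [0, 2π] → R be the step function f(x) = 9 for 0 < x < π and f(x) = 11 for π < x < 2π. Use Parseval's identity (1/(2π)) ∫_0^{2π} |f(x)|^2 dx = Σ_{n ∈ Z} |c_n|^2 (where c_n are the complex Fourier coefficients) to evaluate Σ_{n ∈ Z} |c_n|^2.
Σ |c_n|^2 = 101

Parseval equates the L^2 energy of f (normalised by 1/(2π)) with the ℓ^2 sum of its Fourier coefficients: (1/(2π)) ∫_0^{2π} |f|^2 = Σ |c_n|^2.
Compute the left side: (1/(2π)) [∫_0^π 9^2 dx + ∫_π^{2π} 11^2 dx] = (1/(2π)) · (81π + 121π) = (81 + 121)/2 = 101.
So Σ_{n ∈ Z} |c_n|^2 = 101.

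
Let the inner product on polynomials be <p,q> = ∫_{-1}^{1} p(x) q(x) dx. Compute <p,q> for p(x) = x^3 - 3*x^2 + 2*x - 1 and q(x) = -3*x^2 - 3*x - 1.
<p,q> = 22/5

Expand the product: p(x)·q(x) = -3*x^5 + 6*x^4 + 2*x^3 + x + 1.
∫_{-1}^{1} of each monomial x^k gives [2/(k+1) if k even, 0 if k odd]. Integrating term-by-term (or equivalently evaluating the antiderivative F(x) = -x^6/2 + 6*x^5/5 + x^4/2 + x^2/2 + x at the endpoints):
  F(1) − F(−1) = 27/10 − (-17/10) = 22/5.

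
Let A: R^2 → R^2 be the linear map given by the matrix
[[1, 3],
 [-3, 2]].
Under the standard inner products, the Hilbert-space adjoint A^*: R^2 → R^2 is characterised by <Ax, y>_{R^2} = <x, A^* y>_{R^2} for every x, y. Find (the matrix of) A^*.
A^* = A^T =
[[1, -3],
 [3, 2]]

For real matrices with standard dot products, the defining identity <Ax, y> = <x, A^* y> gives (Ax)^T y = x^T (A^*) y, i.e. x^T A^T y = x^T (A^*) y. Since this holds for all x, y, we must have A^* = A^T. Therefore
A^* =
[[1, -3],
 [3, 2]].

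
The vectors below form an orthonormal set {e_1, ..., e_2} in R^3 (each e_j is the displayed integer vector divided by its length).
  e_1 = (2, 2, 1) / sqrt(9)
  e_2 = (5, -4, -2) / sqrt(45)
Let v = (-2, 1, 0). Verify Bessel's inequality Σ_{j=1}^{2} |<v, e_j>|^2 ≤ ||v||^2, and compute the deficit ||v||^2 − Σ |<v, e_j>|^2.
Σ |<v, e_j>|^2 = 24/5; ||v||^2 = 5; deficit = 1/5

Write each e_j = u_j / sqrt(<u_j, u_j>) where u_j is the displayed integer vector. Then <v, e_j> = <v, u_j> / sqrt(<u_j, u_j>), so |<v, e_j>|^2 = <v, u_j>^2 / <u_j, u_j>.
Coefficients: <v, e_1> = -2/sqrt(9), <v, e_2> = -14/sqrt(45).
Square and sum: Σ |<v, e_j>|^2 = 24/5.
Compute ||v||^2 = v·v = 5.
Deficit = 5 − 24/5 = 1/5 ≥ 0, confirming Bessel's inequality. (The deficit equals ||v − Σ <v,e_j> e_j||^2, the squared distance from v to span{e_j}.)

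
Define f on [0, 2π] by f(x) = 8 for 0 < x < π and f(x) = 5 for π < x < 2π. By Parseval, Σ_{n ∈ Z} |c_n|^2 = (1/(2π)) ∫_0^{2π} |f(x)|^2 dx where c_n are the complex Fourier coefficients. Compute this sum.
Σ |c_n|^2 = 89/2

Parseval equates the L^2 energy of f (normalised by 1/(2π)) with the ℓ^2 sum of its Fourier coefficients: (1/(2π)) ∫_0^{2π} |f|^2 = Σ |c_n|^2.
Compute the left side: (1/(2π)) [∫_0^π 8^2 dx + ∫_π^{2π} 5^2 dx] = (1/(2π)) · (64π + 25π) = (64 + 25)/2 = 89/2.
So Σ_{n ∈ Z} |c_n|^2 = 89/2.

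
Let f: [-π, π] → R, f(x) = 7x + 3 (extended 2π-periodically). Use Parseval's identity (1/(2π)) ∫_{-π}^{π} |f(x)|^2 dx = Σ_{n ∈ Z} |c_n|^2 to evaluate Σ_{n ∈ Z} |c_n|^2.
Σ |c_n|^2 = 49π^2/3 + 9

Expand and integrate term by term over [-π, π]:
  ∫ (7x)^2 dx = 49·(2π^3/3); ∫ 2·7·(3)·x dx = 0 (odd integrand); ∫ 3^2 dx = 9·2π.
So (1/(2π)) ∫_{-π}^{π} (7x + 3)^2 dx = 49π^2/3 + 9 = 49π^2/3 + 9.
Parseval ⇒ Σ |c_n|^2 = 49π^2/3 + 9.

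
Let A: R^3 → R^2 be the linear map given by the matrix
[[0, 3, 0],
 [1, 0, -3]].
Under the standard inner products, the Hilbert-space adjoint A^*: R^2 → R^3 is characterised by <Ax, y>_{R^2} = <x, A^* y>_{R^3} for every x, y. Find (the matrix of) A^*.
A^* = A^T =
[[0, 1],
 [3, 0],
 [0, -3]]

For real matrices with standard dot products, the defining identity <Ax, y> = <x, A^* y> gives (Ax)^T y = x^T (A^*) y, i.e. x^T A^T y = x^T (A^*) y. Since this holds for all x, y, we must have A^* = A^T. Therefore
A^* =
[[0, 1],
 [3, 0],
 [0, -3]].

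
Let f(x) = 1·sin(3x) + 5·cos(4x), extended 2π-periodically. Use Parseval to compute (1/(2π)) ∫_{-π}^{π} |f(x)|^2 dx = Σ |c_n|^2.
Σ |c_n|^2 = 13

Expand |f|^2 and use orthogonality of {sin(nx), cos(mx)} on [-π, π]:
  ∫_{-π}^{π} sin(nx)^2 dx = π, ∫ cos(mx)^2 dx = π, and cross terms integrate to 0.
So ∫_{-π}^{π} f(x)^2 dx = 1^2 · π + 5^2 · π = (1 + 25)π.
Divide by 2π: (1 + 25)/2 = 13.
By Parseval, this equals Σ |c_n|^2.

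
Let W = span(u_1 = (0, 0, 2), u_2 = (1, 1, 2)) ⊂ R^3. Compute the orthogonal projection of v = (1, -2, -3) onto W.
proj_W(v) = (-1/2, -1/2, -3)

Set up U = [u_1 | ... | u_2] ∈ R^(3×2). The projector onto W = col(U) is P = U (U^T U)^(-1) U^T.
Compute U^T U =
  [4, 4]
  [4, 6],
and U^T v = (-6, -7).
Solve U^T U · c = U^T v for the coefficients: c = (-1, -1/2). The projection is proj_W(v) = U c.
Check: (v - proj_W(v)) · u_1 = 0  (should be 0).
Check: (v - proj_W(v)) · u_2 = 0  (should be 0).
Result: proj_W(v) = (-1/2, -1/2, -3).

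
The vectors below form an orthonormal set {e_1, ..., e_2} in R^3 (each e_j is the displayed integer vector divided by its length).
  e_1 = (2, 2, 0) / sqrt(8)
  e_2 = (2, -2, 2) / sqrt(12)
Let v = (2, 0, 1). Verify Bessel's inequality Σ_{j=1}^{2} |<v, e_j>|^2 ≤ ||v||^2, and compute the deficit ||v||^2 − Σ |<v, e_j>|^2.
Σ |<v, e_j>|^2 = 5; ||v||^2 = 5; deficit = 0

Write each e_j = u_j / sqrt(<u_j, u_j>) where u_j is the displayed integer vector. Then <v, e_j> = <v, u_j> / sqrt(<u_j, u_j>), so |<v, e_j>|^2 = <v, u_j>^2 / <u_j, u_j>.
Coefficients: <v, e_1> = 4/sqrt(8), <v, e_2> = 6/sqrt(12).
Square and sum: Σ |<v, e_j>|^2 = 5.
Compute ||v||^2 = v·v = 5.
Deficit = 5 − 5 = 0 ≥ 0, confirming Bessel's inequality. (The deficit equals ||v − Σ <v,e_j> e_j||^2, the squared distance from v to span{e_j}.)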